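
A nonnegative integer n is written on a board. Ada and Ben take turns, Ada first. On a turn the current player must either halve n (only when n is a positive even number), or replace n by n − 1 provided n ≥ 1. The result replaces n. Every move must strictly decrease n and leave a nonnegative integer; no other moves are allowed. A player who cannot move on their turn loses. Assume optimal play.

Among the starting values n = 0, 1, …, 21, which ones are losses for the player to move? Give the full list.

Positions with no move are L. A position that does have a move is losing for the player to move precisely when every available move leads to a winning position for the opponent. Fill in the labels:
n=0: no move → L
n=1: reaches L-position 0 → W
n=2: only reaches 1(W), which is W → L
n=3: reaches L-position 2 → W
n=4: reaches L-position 2 → W
n=5: only reaches 4(W), which is W → L
n=6: reaches L-position 5 → W
n=7: only reaches 6(W), which is W → L
n=8: reaches L-position 7 → W
n=9: only reaches 8(W), which is W → L
n=10: reaches L-position 5 → W
n=11: only reaches 10(W), which is W → L
n=12: reaches L-position 11 → W
n=13: only reaches 12(W), which is W → L
n=14: reaches L-position 7 → W
n=15: only reaches 14(W), which is W → L
n=16: reaches L-position 15 → W
n=17: only reaches 16(W), which is W → L
n=18: reaches L-position 9 → W
n=19: only reaches 18(W), which is W → L
n=20: reaches L-position 19 → W
n=21: only reaches 20(W), which is W → L
The losing starting values of n are exactly the entries labelled L in this table (11 of them).

0, 2, 5, 7, 9, 11, 13, 15, 17, 19, 21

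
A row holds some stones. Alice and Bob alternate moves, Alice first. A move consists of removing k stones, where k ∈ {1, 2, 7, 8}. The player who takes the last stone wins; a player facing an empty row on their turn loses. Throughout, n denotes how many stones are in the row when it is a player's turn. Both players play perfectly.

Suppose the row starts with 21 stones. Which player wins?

Positions with no move are L. A position that does have a move is losing for the player to move precisely when every available move leads to a winning position for the opponent. Fill in the labels:
n=0: no move → L
n=1: can move to 0, which is L ⇒ W
n=2: can move to 0, which is L ⇒ W
n=3: moves to 2(W), 1(W); every one is W ⇒ L
n=4: can move to 3, which is L ⇒ W
n=5: can move to 3, which is L ⇒ W
n=6: moves to 5(W), 4(W); every one is W ⇒ L
n=7: can move to 6, which is L ⇒ W
n=8: can move to 6, which is L ⇒ W
n=9: moves to 8(W), 7(W), 2(W), 1(W); every one is W ⇒ L
n=10: can move to 9, which is L ⇒ W
n=11: can move to 9, which is L ⇒ W
n=12: moves to 11(W), 10(W), 5(W), 4(W); every one is W ⇒ L
n=13: can move to 12, which is L ⇒ W
n=14: can move to 12, which is L ⇒ W
n=15: moves to 14(W), 13(W), 8(W), 7(W); every one is W ⇒ L
n=16: can move to 15, which is L ⇒ W
n=17: can move to 15, which is L ⇒ W
n=18: moves to 17(W), 16(W), 11(W), 10(W); every one is W ⇒ L
n=19: can move to 18, which is L ⇒ W
n=20: can move to 18, which is L ⇒ W
n=21: moves to 20(W), 19(W), 14(W), 13(W); every one is W ⇒ L
The starting position 21 is L: whatever Alice does, the opponent receives a W position.

Bob wins.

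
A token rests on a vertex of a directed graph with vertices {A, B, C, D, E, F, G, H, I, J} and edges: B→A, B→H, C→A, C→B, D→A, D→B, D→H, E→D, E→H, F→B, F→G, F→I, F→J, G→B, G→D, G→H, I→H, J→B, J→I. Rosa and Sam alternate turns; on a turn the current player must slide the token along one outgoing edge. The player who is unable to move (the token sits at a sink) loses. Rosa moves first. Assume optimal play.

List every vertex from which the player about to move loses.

A, H, J

Classify positions by backward induction: terminal positions (no move available) are L. From any other position, the mover wins iff some move reaches an L.
Every edge goes from a vertex to one that appears earlier in the order A, H, B, D, G, I, J, C, E, F, so processing vertices in that order labels each vertex after all of its successors.
A: no outgoing edge → L
H: no outgoing edge → L
B: W (go to H, an L position)
D: W (go to H, an L position)
G: W (go to H, an L position)
I: W (go to H, an L position)
J: L (options I(W), B(W) are all W)
C: W (go to A, an L position)
E: W (go to H, an L position)
F: W (go to J, an L position)
Reading off the rows marked L gives the requested list; there are 3 such vertices.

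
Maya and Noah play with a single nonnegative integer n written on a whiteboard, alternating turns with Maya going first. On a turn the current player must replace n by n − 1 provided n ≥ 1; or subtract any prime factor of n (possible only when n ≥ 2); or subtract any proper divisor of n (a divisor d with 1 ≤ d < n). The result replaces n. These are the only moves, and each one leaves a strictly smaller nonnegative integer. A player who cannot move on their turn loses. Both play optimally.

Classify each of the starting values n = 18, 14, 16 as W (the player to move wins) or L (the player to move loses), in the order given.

Work bottom-up. With no move the player to move loses. Otherwise the position is W if at least one move leads to an L position for the opponent, and L if every move leads to a W.
n=0: no move → L
n=1: can move to 0, which is L ⇒ W
n=2: can move to 0, which is L ⇒ W
n=3: can move to 0, which is L ⇒ W
n=4: moves to 2(W), 3(W); every one is W ⇒ L
n=5: can move to 0, which is L ⇒ W
n=6: can move to 4, which is L ⇒ W
n=7: can move to 0, which is L ⇒ W
n=8: can move to 4, which is L ⇒ W
n=9: moves to 6(W), 8(W); every one is W ⇒ L
n=10: can move to 9, which is L ⇒ W
n=11: can move to 0, which is L ⇒ W
n=12: can move to 9, which is L ⇒ W
n=13: can move to 0, which is L ⇒ W
n=14: moves to 7(W), 12(W), 13(W); every one is W ⇒ L
n=15: can move to 14, which is L ⇒ W
n=16: can move to 14, which is L ⇒ W
n=17: can move to 0, which is L ⇒ W
n=18: can move to 9, which is L ⇒ W

18: W, 14: L, 16: W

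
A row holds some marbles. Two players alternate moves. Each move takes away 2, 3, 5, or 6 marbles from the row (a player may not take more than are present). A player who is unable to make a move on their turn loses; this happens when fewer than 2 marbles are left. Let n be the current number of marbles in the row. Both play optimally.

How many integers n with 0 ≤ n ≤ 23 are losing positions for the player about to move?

6

Label each position W (a win for the player to move) or L (a loss). A position with no legal move is L; any other position is W exactly when some move reaches an L, and L when every move reaches a W.
n=0: no move → L
n=1: no move → L
n=2: →0(L), so W
n=3: →1(L), so W
n=4: →1(L), so W
n=5: →0(L), so W
n=6: →1(L), so W
n=7: →1(L), so W
n=8: →6(W), 5(W), 3(W), 2(W) — all W, so L
n=9: →7(W), 6(W), 4(W), 3(W) — all W, so L
n=10: →8(L), so W
n=11: →9(L), so W
n=12: →9(L), so W
n=13: →8(L), so W
n=14: →9(L), so W
n=15: →9(L), so W
n=16: →14(W), 13(W), 11(W), 10(W) — all W, so L
n=17: →15(W), 14(W), 12(W), 11(W) — all W, so L
n=18: →16(L), so W
n=19: →17(L), so W
n=20: →17(L), so W
n=21: →16(L), so W
n=22: →17(L), so W
n=23: →17(L), so W
L entries with 0 ≤ n ≤ 23: n = 0, 1, 8, 9, 16, 17; that makes 6.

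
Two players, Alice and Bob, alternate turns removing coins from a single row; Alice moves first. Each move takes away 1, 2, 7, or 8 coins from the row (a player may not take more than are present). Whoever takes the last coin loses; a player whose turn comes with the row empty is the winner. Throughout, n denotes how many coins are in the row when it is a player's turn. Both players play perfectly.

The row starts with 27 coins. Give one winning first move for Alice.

Remove 2, leaving 25.

Compute win/loss labels from the base case upward. A position with no move is W. Any other position is W if it can reach an L in one move, else L.
n=0: no move; the opponent has just taken the last coin and therefore loses → W
n=1: →0(W) only, which is W, so L
n=2: →1(L), so W
n=3: →1(L), so W
n=4: →3(W), 2(W) — all W, so L
n=5: →4(L), so W
n=6: →4(L), so W
n=7: →6(W), 5(W), 0(W) — all W, so L
n=8: →7(L), so W
n=9: →7(L), so W
n=10: →9(W), 8(W), 3(W), 2(W) — all W, so L
n=11: →10(L), so W
n=12: →10(L), so W
n=13: →12(W), 11(W), 6(W), 5(W) — all W, so L
n=14: →13(L), so W
n=15: →13(L), so W
n=16: →15(W), 14(W), 9(W), 8(W) — all W, so L
n=17: →16(L), so W
n=18: →16(L), so W
n=19: →18(W), 17(W), 12(W), 11(W) — all W, so L
n=20: →19(L), so W
n=21: →19(L), so W
n=22: →21(W), 20(W), 15(W), 14(W) — all W, so L
n=23: →22(L), so W
n=24: →22(L), so W
n=25: →24(W), 23(W), 18(W), 17(W) — all W, so L
n=26: →25(L), so W
n=27: →25(L), so W
From 27, the L positions reachable in one move are: 25, 19. Any move reaching one of these is winning.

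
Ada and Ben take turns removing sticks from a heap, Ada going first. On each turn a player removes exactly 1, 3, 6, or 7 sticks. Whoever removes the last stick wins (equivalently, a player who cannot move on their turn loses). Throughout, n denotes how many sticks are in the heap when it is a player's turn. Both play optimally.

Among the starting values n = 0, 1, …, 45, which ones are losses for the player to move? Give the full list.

0, 2, 4, 12, 14, 16, 24, 26, 28, 36, 38, 40

Build the W/L table. Terminal = L. A non-terminal position is W if it has a move to some L; otherwise it is L.
n=0: no move → L
n=1: can move to 0, which is L ⇒ W
n=2: the only move is to 1(W), a W ⇒ L
n=3: can move to 2, which is L ⇒ W
n=4: moves to 3(W), 1(W); every one is W ⇒ L
n=5: can move to 4, which is L ⇒ W
n=6: can move to 0, which is L ⇒ W
n=7: can move to 4, which is L ⇒ W
n=8: can move to 2, which is L ⇒ W
n=9: can move to 2, which is L ⇒ W
n=10: can move to 4, which is L ⇒ W
n=11: can move to 4, which is L ⇒ W
n=12: moves to 11(W), 9(W), 6(W), 5(W); every one is W ⇒ L
n=13: can move to 12, which is L ⇒ W
n=14: moves to 13(W), 11(W), 8(W), 7(W); every one is W ⇒ L
n=15: can move to 14, which is L ⇒ W
n=16: moves to 15(W), 13(W), 10(W), 9(W); every one is W ⇒ L
n=17: can move to 16, which is L ⇒ W
n=18: can move to 12, which is L ⇒ W
n=19: can move to 16, which is L ⇒ W
n=20: can move to 14, which is L ⇒ W
n=21: can move to 14, which is L ⇒ W
n=22: can move to 16, which is L ⇒ W
n=23: can move to 16, which is L ⇒ W
n=24: moves to 23(W), 21(W), 18(W), 17(W); every one is W ⇒ L
n=25: can move to 24, which is L ⇒ W
n=26: moves to 25(W), 23(W), 20(W), 19(W); every one is W ⇒ L
n=27: can move to 26, which is L ⇒ W
n=28: moves to 27(W), 25(W), 22(W), 21(W); every one is W ⇒ L
n=29: can move to 28, which is L ⇒ W
n=30: can move to 24, which is L ⇒ W
n=31: can move to 28, which is L ⇒ W
n=32: can move to 26, which is L ⇒ W
n=33: can move to 26, which is L ⇒ W
n=34: can move to 28, which is L ⇒ W
n=35: can move to 28, which is L ⇒ W
n=36: moves to 35(W), 33(W), 30(W), 29(W); every one is W ⇒ L
n=37: can move to 36, which is L ⇒ W
n=38: moves to 37(W), 35(W), 32(W), 31(W); every one is W ⇒ L
n=39: can move to 38, which is L ⇒ W
n=40: moves to 39(W), 37(W), 34(W), 33(W); every one is W ⇒ L
n=41: can move to 40, which is L ⇒ W
n=42: can move to 36, which is L ⇒ W
n=43: can move to 40, which is L ⇒ W
n=44: can move to 38, which is L ⇒ W
n=45: can move to 38, which is L ⇒ W
Reading off the rows marked L gives the requested list; there are 12 such values of n.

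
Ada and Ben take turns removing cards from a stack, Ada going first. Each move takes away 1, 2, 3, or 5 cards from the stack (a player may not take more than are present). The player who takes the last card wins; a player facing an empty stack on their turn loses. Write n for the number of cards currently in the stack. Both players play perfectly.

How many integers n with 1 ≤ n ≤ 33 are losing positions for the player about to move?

Label each position W (a win for the player to move) or L (a loss). A position with no legal move is L; any other position is W exactly when some move reaches an L, and L when every move reaches a W.
n=0: no move → L
n=1: reaches L-position 0 → W
n=2: reaches L-position 0 → W
n=3: reaches L-position 0 → W
n=4: only reaches 3(W), 2(W), 1(W), all W → L
n=5: reaches L-position 4 → W
n=6: reaches L-position 4 → W
n=7: reaches L-position 4 → W
n=8: only reaches 7(W), 6(W), 5(W), 3(W), all W → L
n=9: reaches L-position 8 → W
n=10: reaches L-position 8 → W
n=11: reaches L-position 8 → W
n=12: only reaches 11(W), 10(W), 9(W), 7(W), all W → L
n=13: reaches L-position 12 → W
n=14: reaches L-position 12 → W
n=15: reaches L-position 12 → W
n=16: only reaches 15(W), 14(W), 13(W), 11(W), all W → L
n=17: reaches L-position 16 → W
n=18: reaches L-position 16 → W
n=19: reaches L-position 16 → W
n=20: only reaches 19(W), 18(W), 17(W), 15(W), all W → L
n=21: reaches L-position 20 → W
n=22: reaches L-position 20 → W
n=23: reaches L-position 20 → W
n=24: only reaches 23(W), 22(W), 21(W), 19(W), all W → L
n=25: reaches L-position 24 → W
n=26: reaches L-position 24 → W
n=27: reaches L-position 24 → W
n=28: only reaches 27(W), 26(W), 25(W), 23(W), all W → L
n=29: reaches L-position 28 → W
n=30: reaches L-position 28 → W
n=31: reaches L-position 28 → W
n=32: only reaches 31(W), 30(W), 29(W), 27(W), all W → L
n=33: reaches L-position 32 → W
L entries with 1 ≤ n ≤ 33 (n=0 is outside the asked range and is not counted): n = 4, 8, 12, 16, 20, 24, 28, 32; that makes 8.

8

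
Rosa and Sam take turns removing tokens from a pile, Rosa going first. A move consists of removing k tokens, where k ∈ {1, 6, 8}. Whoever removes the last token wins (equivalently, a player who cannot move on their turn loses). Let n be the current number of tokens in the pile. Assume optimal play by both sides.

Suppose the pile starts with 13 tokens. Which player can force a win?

Rosa wins.

Classify positions by backward induction: terminal positions (no move available) are L. From any other position, the mover wins iff some move reaches an L.
n=0: no move → L
n=1: →0(L), so W
n=2: →1(W) only, which is W, so L
n=3: →2(L), so W
n=4: →3(W) only, which is W, so L
n=5: →4(L), so W
n=6: →0(L), so W
n=7: →6(W), 1(W) — all W, so L
n=8: →7(L), so W
n=9: →8(W), 3(W), 1(W) — all W, so L
n=10: →9(L), so W
n=11: →10(W), 5(W), 3(W) — all W, so L
n=12: →11(L), so W
n=13: →7(L), so W
The starting position 13 is W: Rosa should remove 6, leaving 7, handing over an L position.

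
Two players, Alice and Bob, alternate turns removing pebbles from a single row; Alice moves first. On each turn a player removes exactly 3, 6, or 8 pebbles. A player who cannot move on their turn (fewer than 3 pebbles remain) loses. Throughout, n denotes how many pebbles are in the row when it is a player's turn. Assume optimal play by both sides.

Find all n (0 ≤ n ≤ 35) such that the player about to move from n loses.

0, 1, 2, 11, 12, 13, 22, 23, 24, 33, 34, 35

Positions with no move are L. A position that does have a move is losing for the player to move precisely when every available move leads to a winning position for the opponent. Fill in the labels:
n=0: no move → L
n=1: no move → L
n=2: no move → L
n=3: can move to 0, which is L ⇒ W
n=4: can move to 1, which is L ⇒ W
n=5: can move to 2, which is L ⇒ W
n=6: can move to 0, which is L ⇒ W
n=7: can move to 1, which is L ⇒ W
n=8: can move to 2, which is L ⇒ W
n=9: can move to 1, which is L ⇒ W
n=10: can move to 2, which is L ⇒ W
n=11: moves to 8(W), 5(W), 3(W); every one is W ⇒ L
n=12: moves to 9(W), 6(W), 4(W); every one is W ⇒ L
n=13: moves to 10(W), 7(W), 5(W); every one is W ⇒ L
n=14: can move to 11, which is L ⇒ W
n=15: can move to 12, which is L ⇒ W
n=16: can move to 13, which is L ⇒ W
n=17: can move to 11, which is L ⇒ W
n=18: can move to 12, which is L ⇒ W
n=19: can move to 13, which is L ⇒ W
n=20: can move to 12, which is L ⇒ W
n=21: can move to 13, which is L ⇒ W
n=22: moves to 19(W), 16(W), 14(W); every one is W ⇒ L
n=23: moves to 20(W), 17(W), 15(W); every one is W ⇒ L
n=24: moves to 21(W), 18(W), 16(W); every one is W ⇒ L
n=25: can move to 22, which is L ⇒ W
n=26: can move to 23, which is L ⇒ W
n=27: can move to 24, which is L ⇒ W
n=28: can move to 22, which is L ⇒ W
n=29: can move to 23, which is L ⇒ W
n=30: can move to 24, which is L ⇒ W
n=31: can move to 23, which is L ⇒ W
n=32: can move to 24, which is L ⇒ W
n=33: moves to 30(W), 27(W), 25(W); every one is W ⇒ L
n=34: moves to 31(W), 28(W), 26(W); every one is W ⇒ L
n=35: moves to 32(W), 29(W), 27(W); every one is W ⇒ L
The losing starting values of n are exactly the entries labelled L in this table (12 of them).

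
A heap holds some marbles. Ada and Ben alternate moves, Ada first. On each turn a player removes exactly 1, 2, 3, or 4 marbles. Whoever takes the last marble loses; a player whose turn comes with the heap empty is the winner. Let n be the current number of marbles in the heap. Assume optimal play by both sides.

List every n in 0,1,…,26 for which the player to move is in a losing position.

1, 6, 11, 16, 21, 26

Positions with no move are W. A position that does have a move is losing for the player to move precisely when every available move leads to a winning position for the opponent. Fill in the labels:
n=0: no move; the opponent has just taken the last marble and therefore loses → W
n=1: →0(W) only, which is W, so L
n=2: →1(L), so W
n=3: →1(L), so W
n=4: →1(L), so W
n=5: →1(L), so W
n=6: →5(W), 4(W), 3(W), 2(W) — all W, so L
n=7: →6(L), so W
n=8: →6(L), so W
n=9: →6(L), so W
n=10: →6(L), so W
n=11: →10(W), 9(W), 8(W), 7(W) — all W, so L
n=12: →11(L), so W
n=13: →11(L), so W
n=14: →11(L), so W
n=15: →11(L), so W
n=16: →15(W), 14(W), 13(W), 12(W) — all W, so L
n=17: →16(L), so W
n=18: →16(L), so W
n=19: →16(L), so W
n=20: →16(L), so W
n=21: →20(W), 19(W), 18(W), 17(W) — all W, so L
n=22: →21(L), so W
n=23: →21(L), so W
n=24: →21(L), so W
n=25: →21(L), so W
n=26: →25(W), 24(W), 23(W), 22(W) — all W, so L
Reading off the rows marked L gives the requested list; there are 6 such values of n.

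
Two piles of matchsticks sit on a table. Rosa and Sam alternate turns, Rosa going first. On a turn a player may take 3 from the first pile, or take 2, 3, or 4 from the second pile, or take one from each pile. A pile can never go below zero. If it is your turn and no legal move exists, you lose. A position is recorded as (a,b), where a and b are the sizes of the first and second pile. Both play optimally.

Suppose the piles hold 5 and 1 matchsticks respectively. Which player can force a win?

Sam wins.

Build the W/L table. Terminal = L. A non-terminal position is W if it has a move to some L; otherwise it is L.
No move ever increases a pile, so every position that can arise here has a ≤ 5 and b ≤ 1; it is enough to label the cells with 0 ≤ a ≤ 5 and 0 ≤ b ≤ 1.
Every move lowers a or b (never raises either), so fill the grid row by row in increasing a, and left to right within a row: each cell's successors are then already labelled.
      b=0  b=1
a=0:    L    L
a=1:    L    W
a=2:    L    W
a=3:    W    W
a=4:    W    L
a=5:    W    L
Cells with no legal move (terminal, hence L): (0,0), (0,1), (1,0), (2,0).
The remaining L cells, each justified by listing all of its moves:
(4,1): →(1,1)(W), (3,0)(W) — all W, so L
(5,1): →(2,1)(W), (4,0)(W) — all W, so L
Every other cell has at least one move into one of the L cells above, so it is W.
The starting position (5,1) is L: whatever Rosa does, the opponent receives a W position.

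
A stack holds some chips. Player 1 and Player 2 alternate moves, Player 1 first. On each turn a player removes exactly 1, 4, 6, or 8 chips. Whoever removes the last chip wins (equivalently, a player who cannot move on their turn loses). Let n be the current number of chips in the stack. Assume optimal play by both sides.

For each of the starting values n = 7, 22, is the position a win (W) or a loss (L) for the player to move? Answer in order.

7: L, 22: W

Use the standard recursion: the mover loses at a terminal position; elsewhere, the mover wins exactly when some move hands the opponent an L position.
n=0: no move → L
n=1: W (go to 0, an L position)
n=2: L (sole option 1(W) is W)
n=3: W (go to 2, an L position)
n=4: W (go to 0, an L position)
n=5: L (options 4(W), 1(W) are all W)
n=6: W (go to 5, an L position)
n=7: L (options 6(W), 3(W), 1(W) are all W)
n=8: W (go to 7, an L position)
n=9: W (go to 5, an L position)
n=10: W (go to 2, an L position)
n=11: W (go to 7, an L position)
n=12: L (options 11(W), 8(W), 6(W), 4(W) are all W)
n=13: W (go to 12, an L position)
n=14: L (options 13(W), 10(W), 8(W), 6(W) are all W)
n=15: W (go to 14, an L position)
n=16: W (go to 12, an L position)
n=17: L (options 16(W), 13(W), 11(W), 9(W) are all W)
n=18: W (go to 17, an L position)
n=19: L (options 18(W), 15(W), 13(W), 11(W) are all W)
n=20: W (go to 19, an L position)
n=21: W (go to 17, an L position)
n=22: W (go to 14, an L position)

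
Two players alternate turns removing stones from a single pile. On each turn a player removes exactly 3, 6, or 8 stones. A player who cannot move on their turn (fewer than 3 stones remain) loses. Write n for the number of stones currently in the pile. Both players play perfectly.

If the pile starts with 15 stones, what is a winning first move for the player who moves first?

Remove 3, leaving 12.

Classify positions by backward induction: terminal positions (no move available) are L. From any other position, the mover wins iff some move reaches an L.
n=0: no move → L
n=1: no move → L
n=2: no move → L
n=3: can move to 0, which is L ⇒ W
n=4: can move to 1, which is L ⇒ W
n=5: can move to 2, which is L ⇒ W
n=6: can move to 0, which is L ⇒ W
n=7: can move to 1, which is L ⇒ W
n=8: can move to 2, which is L ⇒ W
n=9: can move to 1, which is L ⇒ W
n=10: can move to 2, which is L ⇒ W
n=11: moves to 8(W), 5(W), 3(W); every one is W ⇒ L
n=12: moves to 9(W), 6(W), 4(W); every one is W ⇒ L
n=13: moves to 10(W), 7(W), 5(W); every one is W ⇒ L
n=14: can move to 11, which is L ⇒ W
n=15: can move to 12, which is L ⇒ W
From 15, the L positions reachable in one move are: 12.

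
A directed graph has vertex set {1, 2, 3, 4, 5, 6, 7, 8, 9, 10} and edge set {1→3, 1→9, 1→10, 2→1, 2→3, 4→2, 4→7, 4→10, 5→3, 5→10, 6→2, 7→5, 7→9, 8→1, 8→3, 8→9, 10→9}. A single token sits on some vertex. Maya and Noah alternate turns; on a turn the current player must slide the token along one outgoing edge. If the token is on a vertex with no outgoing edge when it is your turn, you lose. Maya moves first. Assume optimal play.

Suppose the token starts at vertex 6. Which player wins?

Work bottom-up. With no move the player to move loses. Otherwise the position is W if at least one move leads to an L position for the opponent, and L if every move leads to a W.
Every edge goes from a vertex to one that appears earlier in the order 3, 9, 10, 1, 8, 2, 5, 7, 6, 4, so processing vertices in that order labels each vertex after all of its successors.
3: no outgoing edge → L
9: no outgoing edge → L
10: can move to 9, which is L ⇒ W
1: can move to 9, which is L ⇒ W
8: can move to 9, which is L ⇒ W
2: can move to 3, which is L ⇒ W
5: can move to 3, which is L ⇒ W
7: can move to 9, which is L ⇒ W
6: the only move is to 2(W), a W ⇒ L
4: moves to 7(W), 2(W), 10(W); every one is W ⇒ L
Every move from 6 reaches a W position, so the mover loses.

Noah wins.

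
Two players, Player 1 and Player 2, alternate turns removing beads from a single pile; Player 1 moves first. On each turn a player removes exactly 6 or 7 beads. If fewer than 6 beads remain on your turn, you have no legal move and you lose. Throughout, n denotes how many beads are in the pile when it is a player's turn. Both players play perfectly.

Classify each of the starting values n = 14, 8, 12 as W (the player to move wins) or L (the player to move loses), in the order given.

14: L, 8: W, 12: W

Work bottom-up. With no move the player to move loses. Otherwise the position is W if at least one move leads to an L position for the opponent, and L if every move leads to a W.
n=0: no move → L
n=1: no move → L
n=2: no move → L
n=3: no move → L
n=4: no move → L
n=5: no move → L
n=6: can move to 0, which is L ⇒ W
n=7: can move to 1, which is L ⇒ W
n=8: can move to 2, which is L ⇒ W
n=9: can move to 3, which is L ⇒ W
n=10: can move to 4, which is L ⇒ W
n=11: can move to 5, which is L ⇒ W
n=12: can move to 5, which is L ⇒ W
n=13: moves to 7(W), 6(W); every one is W ⇒ L
n=14: moves to 8(W), 7(W); every one is W ⇒ L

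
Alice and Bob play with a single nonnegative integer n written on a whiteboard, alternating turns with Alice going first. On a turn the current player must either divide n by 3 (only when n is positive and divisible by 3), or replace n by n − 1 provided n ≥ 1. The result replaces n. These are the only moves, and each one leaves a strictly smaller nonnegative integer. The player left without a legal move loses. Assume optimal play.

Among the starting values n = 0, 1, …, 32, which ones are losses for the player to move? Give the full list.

Work bottom-up. With no move the player to move loses. Otherwise the position is W if at least one move leads to an L position for the opponent, and L if every move leads to a W.
n=0: no move → L
n=1: →0(L), so W
n=2: →1(W) only, which is W, so L
n=3: →2(L), so W
n=4: →3(W) only, which is W, so L
n=5: →4(L), so W
n=6: →2(L), so W
n=7: →6(W) only, which is W, so L
n=8: →7(L), so W
n=9: →3(W), 8(W) — all W, so L
n=10: →9(L), so W
n=11: →10(W) only, which is W, so L
n=12: →4(L), so W
n=13: →12(W) only, which is W, so L
n=14: →13(L), so W
n=15: →5(W), 14(W) — all W, so L
n=16: →15(L), so W
n=17: →16(W) only, which is W, so L
n=18: →17(L), so W
n=19: →18(W) only, which is W, so L
n=20: →19(L), so W
n=21: →7(L), so W
n=22: →21(W) only, which is W, so L
n=23: →22(L), so W
n=24: →8(W), 23(W) — all W, so L
n=25: →24(L), so W
n=26: →25(W) only, which is W, so L
n=27: →9(L), so W
n=28: →27(W) only, which is W, so L
n=29: →28(L), so W
n=30: →10(W), 29(W) — all W, so L
n=31: →30(L), so W
n=32: →31(W) only, which is W, so L
The losing starting values of n are exactly the entries labelled L in this table (16 of them).

0, 2, 4, 7, 9, 11, 13, 15, 17, 19, 22, 24, 26, 28, 30, 32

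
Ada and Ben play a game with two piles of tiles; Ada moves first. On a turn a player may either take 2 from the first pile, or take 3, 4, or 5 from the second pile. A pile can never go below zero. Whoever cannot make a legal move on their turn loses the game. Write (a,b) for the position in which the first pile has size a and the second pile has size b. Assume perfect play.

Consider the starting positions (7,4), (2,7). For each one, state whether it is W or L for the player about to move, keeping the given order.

Use the standard recursion: the mover loses at a terminal position; elsewhere, the mover wins exactly when some move hands the opponent an L position.
No move ever increases a pile, so every position that can arise here has a ≤ 7 and b ≤ 7; it is enough to label the cells with 0 ≤ a ≤ 7 and 0 ≤ b ≤ 7.
Every move lowers a or b (never raises either), so fill the grid row by row in increasing a, and left to right within a row: each cell's successors are then already labelled.
      b=0  b=1  b=2  b=3  b=4  b=5  b=6  b=7
a=0:    L    L    L    W    W    W    W    W
a=1:    L    L    L    W    W    W    W    W
a=2:    W    W    W    L    L    L    W    W
a=3:    W    W    W    L    L    L    W    W
a=4:    L    L    L    W    W    W    W    W
a=5:    L    L    L    W    W    W    W    W
a=6:    W    W    W    L    L    L    W    W
a=7:    W    W    W    L    L    L    W    W
Cells with no legal move (terminal, hence L): (0,0), (0,1), (0,2), (1,0), (1,1), (1,2).
The remaining L cells, each justified by listing all of its moves:
(2,3): L (options (0,3)(W), (2,0)(W) are all W)
(2,4): L (options (0,4)(W), (2,1)(W), (2,0)(W) are all W)
(2,5): L (options (0,5)(W), (2,2)(W), (2,1)(W), (2,0)(W) are all W)
(3,3): L (options (1,3)(W), (3,0)(W) are all W)
(3,4): L (options (1,4)(W), (3,1)(W), (3,0)(W) are all W)
(3,5): L (options (1,5)(W), (3,2)(W), (3,1)(W), (3,0)(W) are all W)
(4,0): L (sole option (2,0)(W) is W)
(4,1): L (sole option (2,1)(W) is W)
(4,2): L (sole option (2,2)(W) is W)
(5,0): L (sole option (3,0)(W) is W)
(5,1): L (sole option (3,1)(W) is W)
(5,2): L (sole option (3,2)(W) is W)
(6,3): L (options (4,3)(W), (6,0)(W) are all W)
(6,4): L (options (4,4)(W), (6,1)(W), (6,0)(W) are all W)
(6,5): L (options (4,5)(W), (6,2)(W), (6,1)(W), (6,0)(W) are all W)
(7,3): L (options (5,3)(W), (7,0)(W) are all W)
(7,4): L (options (5,4)(W), (7,1)(W), (7,0)(W) are all W)
(7,5): L (options (5,5)(W), (7,2)(W), (7,1)(W), (7,0)(W) are all W)
Every other cell has at least one move into one of the L cells above, so it is W.
(7,4): one of the L cells justified above, so L
(2,7): the move to (2,4) reaches an L cell, so W

(7,4): L, (2,7): W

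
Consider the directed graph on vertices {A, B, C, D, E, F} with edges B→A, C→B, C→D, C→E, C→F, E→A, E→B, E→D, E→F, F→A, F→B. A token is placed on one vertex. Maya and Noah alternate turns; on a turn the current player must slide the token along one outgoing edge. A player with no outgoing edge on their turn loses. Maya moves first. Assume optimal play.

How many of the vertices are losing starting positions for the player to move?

Classify positions by backward induction: terminal positions (no move available) are L. From any other position, the mover wins iff some move reaches an L.
Every edge goes from a vertex to one that appears earlier in the order D, A, B, F, E, C, so processing vertices in that order labels each vertex after all of its successors.
D: no outgoing edge → L
A: no outgoing edge → L
B: reaches L-position A → W
F: reaches L-position A → W
E: reaches L-position A → W
C: reaches L-position D → W
The L vertices are A, D; that is 2 in all.

2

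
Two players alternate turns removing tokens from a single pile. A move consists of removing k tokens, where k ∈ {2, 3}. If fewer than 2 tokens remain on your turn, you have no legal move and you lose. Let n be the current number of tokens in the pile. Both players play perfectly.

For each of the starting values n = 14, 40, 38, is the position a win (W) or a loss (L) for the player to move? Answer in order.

Compute win/loss labels from the base case upward. A position with no move is L. Any other position is W if it can reach an L in one move, else L.
n=0: no move → L
n=1: no move → L
n=2: →0(L), so W
n=3: →1(L), so W
n=4: →1(L), so W
n=5: →3(W), 2(W) — all W, so L
n=6: →4(W), 3(W) — all W, so L
n=7: →5(L), so W
n=8: →6(L), so W
n=9: →6(L), so W
n=10: →8(W), 7(W) — all W, so L
n=11: →9(W), 8(W) — all W, so L
n=12: →10(L), so W
n=13: →11(L), so W
n=14: →11(L), so W
n=15: →13(W), 12(W) — all W, so L
n=16: →14(W), 13(W) — all W, so L
n=17: →15(L), so W
n=18: →16(L), so W
n=19: →16(L), so W
n=20: →18(W), 17(W) — all W, so L
n=21: →19(W), 18(W) — all W, so L
n=22: →20(L), so W
n=23: →21(L), so W
n=24: →21(L), so W
n=25: →23(W), 22(W) — all W, so L
n=26: →24(W), 23(W) — all W, so L
n=27: →25(L), so W
n=28: →26(L), so W
n=29: →26(L), so W
n=30: →28(W), 27(W) — all W, so L
n=31: →29(W), 28(W) — all W, so L
n=32: →30(L), so W
n=33: →31(L), so W
n=34: →31(L), so W
n=35: →33(W), 32(W) — all W, so L
n=36: →34(W), 33(W) — all W, so L
n=37: →35(L), so W
n=38: →36(L), so W
n=39: →36(L), so W
n=40: →38(W), 37(W) — all W, so L

14: W, 40: L, 38: W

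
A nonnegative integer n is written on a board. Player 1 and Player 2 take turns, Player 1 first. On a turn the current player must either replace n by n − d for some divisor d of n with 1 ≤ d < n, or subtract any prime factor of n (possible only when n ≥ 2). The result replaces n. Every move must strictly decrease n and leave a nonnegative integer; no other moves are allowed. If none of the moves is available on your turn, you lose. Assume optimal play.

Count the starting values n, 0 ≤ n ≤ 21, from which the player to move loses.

6

Label each position W (a win for the player to move) or L (a loss). A position with no legal move is L; any other position is W exactly when some move reaches an L, and L when every move reaches a W.
n=0: no move → L
n=1: no move → L
n=2: can move to 0, which is L ⇒ W
n=3: can move to 0, which is L ⇒ W
n=4: moves to 2(W), 3(W); every one is W ⇒ L
n=5: can move to 0, which is L ⇒ W
n=6: can move to 4, which is L ⇒ W
n=7: can move to 0, which is L ⇒ W
n=8: can move to 4, which is L ⇒ W
n=9: moves to 6(W), 8(W); every one is W ⇒ L
n=10: can move to 9, which is L ⇒ W
n=11: can move to 0, which is L ⇒ W
n=12: can move to 9, which is L ⇒ W
n=13: can move to 0, which is L ⇒ W
n=14: moves to 7(W), 12(W), 13(W); every one is W ⇒ L
n=15: can move to 14, which is L ⇒ W
n=16: can move to 14, which is L ⇒ W
n=17: can move to 0, which is L ⇒ W
n=18: can move to 9, which is L ⇒ W
n=19: can move to 0, which is L ⇒ W
n=20: moves to 10(W), 15(W), 16(W), 18(W), 19(W); every one is W ⇒ L
n=21: can move to 14, which is L ⇒ W
L entries with 0 ≤ n ≤ 21: n = 0, 1, 4, 9, 14, 20; that makes 6.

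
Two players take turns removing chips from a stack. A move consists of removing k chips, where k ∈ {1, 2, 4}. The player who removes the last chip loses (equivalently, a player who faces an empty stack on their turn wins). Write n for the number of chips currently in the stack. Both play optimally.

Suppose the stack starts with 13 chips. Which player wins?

The second player wins.

Compute win/loss labels from the base case upward. A position with no move is W. Any other position is W if it can reach an L in one move, else L.
n=0: no move; the opponent has just taken the last chip and therefore loses → W
n=1: L (sole option 0(W) is W)
n=2: W (go to 1, an L position)
n=3: W (go to 1, an L position)
n=4: L (options 3(W), 2(W), 0(W) are all W)
n=5: W (go to 4, an L position)
n=6: W (go to 4, an L position)
n=7: L (options 6(W), 5(W), 3(W) are all W)
n=8: W (go to 7, an L position)
n=9: W (go to 7, an L position)
n=10: L (options 9(W), 8(W), 6(W) are all W)
n=11: W (go to 10, an L position)
n=12: W (go to 10, an L position)
n=13: L (options 12(W), 11(W), 9(W) are all W)
Every move from 13 reaches a W position, so the mover loses.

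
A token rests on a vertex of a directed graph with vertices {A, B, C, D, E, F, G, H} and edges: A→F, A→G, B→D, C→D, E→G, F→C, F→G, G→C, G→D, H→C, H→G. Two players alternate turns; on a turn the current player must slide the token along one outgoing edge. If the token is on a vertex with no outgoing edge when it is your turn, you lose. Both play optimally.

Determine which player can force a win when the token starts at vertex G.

Build the W/L table. Terminal = L. A non-terminal position is W if it has a move to some L; otherwise it is L.
Every edge goes from a vertex to one that appears earlier in the order D, C, G, F, A, H, B, E, so processing vertices in that order labels each vertex after all of its successors.
D: no outgoing edge → L
C: reaches L-position D → W
G: reaches L-position D → W
F: only reaches G(W), C(W), all W → L
A: reaches L-position F → W
H: only reaches G(W), C(W), all W → L
B: reaches L-position D → W
E: only reaches G(W), which is W → L
The starting position G is W: the player to move should move to D, handing over an L position.

The first player wins.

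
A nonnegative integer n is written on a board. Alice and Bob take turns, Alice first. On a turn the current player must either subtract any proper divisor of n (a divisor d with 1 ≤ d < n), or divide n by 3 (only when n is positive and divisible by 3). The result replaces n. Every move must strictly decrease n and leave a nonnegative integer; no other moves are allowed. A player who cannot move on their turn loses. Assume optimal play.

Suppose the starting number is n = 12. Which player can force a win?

Build the W/L table. Terminal = L. A non-terminal position is W if it has a move to some L; otherwise it is L.
n=0: no move → L
n=1: no move → L
n=2: W (go to 1, an L position)
n=3: W (go to 1, an L position)
n=4: L (options 2(W), 3(W) are all W)
n=5: W (go to 4, an L position)
n=6: W (go to 4, an L position)
n=7: L (sole option 6(W) is W)
n=8: W (go to 4, an L position)
n=9: L (options 3(W), 6(W), 8(W) are all W)
n=10: W (go to 9, an L position)
n=11: L (sole option 10(W) is W)
n=12: W (go to 4, an L position)
The starting position 12 is W: Alice should move to 4, handing over an L position.

Alice wins.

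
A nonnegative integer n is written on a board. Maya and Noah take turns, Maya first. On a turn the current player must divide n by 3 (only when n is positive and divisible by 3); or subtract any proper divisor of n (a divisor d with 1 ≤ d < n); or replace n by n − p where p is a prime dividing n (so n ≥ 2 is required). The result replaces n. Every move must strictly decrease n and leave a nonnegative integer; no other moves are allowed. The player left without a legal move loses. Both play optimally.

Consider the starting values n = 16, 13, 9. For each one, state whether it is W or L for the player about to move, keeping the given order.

16: W, 13: W, 9: L

Use the standard recursion: the mover loses at a terminal position; elsewhere, the mover wins exactly when some move hands the opponent an L position.
n=0: no move → L
n=1: no move → L
n=2: reaches L-position 0 → W
n=3: reaches L-position 0 → W
n=4: only reaches 2(W), 3(W), all W → L
n=5: reaches L-position 0 → W
n=6: reaches L-position 4 → W
n=7: reaches L-position 0 → W
n=8: reaches L-position 4 → W
n=9: only reaches 3(W), 6(W), 8(W), all W → L
n=10: reaches L-position 9 → W
n=11: reaches L-position 0 → W
n=12: reaches L-position 4 → W
n=13: reaches L-position 0 → W
n=14: only reaches 7(W), 12(W), 13(W), all W → L
n=15: reaches L-position 14 → W
n=16: reaches L-position 14 → W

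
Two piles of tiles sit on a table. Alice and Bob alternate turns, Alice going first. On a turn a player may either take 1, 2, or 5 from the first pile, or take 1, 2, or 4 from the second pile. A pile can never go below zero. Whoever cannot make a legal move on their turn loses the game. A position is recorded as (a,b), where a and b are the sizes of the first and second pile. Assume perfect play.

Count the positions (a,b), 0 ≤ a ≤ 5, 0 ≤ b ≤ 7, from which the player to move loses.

16

Label each position W (a win for the player to move) or L (a loss). A position with no legal move is L; any other position is W exactly when some move reaches an L, and L when every move reaches a W.
Every move lowers a or b (never raises either), so fill the grid row by row in increasing a, and left to right within a row: each cell's successors are then already labelled.
      b=0  b=1  b=2  b=3  b=4  b=5  b=6  b=7
a=0:    L    W    W    L    W    W    L    W
a=1:    W    L    W    W    L    W    W    L
a=2:    W    W    L    W    W    L    W    W
a=3:    L    W    W    L    W    W    L    W
a=4:    W    L    W    W    L    W    W    L
a=5:    W    W    L    W    W    L    W    W
Cells with no legal move (terminal, hence L): (0,0).
The remaining L cells, each justified by listing all of its moves:
(0,3): L (options (0,2)(W), (0,1)(W) are all W)
(0,6): L (options (0,5)(W), (0,4)(W), (0,2)(W) are all W)
(1,1): L (options (0,1)(W), (1,0)(W) are all W)
(1,4): L (options (0,4)(W), (1,3)(W), (1,2)(W), (1,0)(W) are all W)
(1,7): L (options (0,7)(W), (1,6)(W), (1,5)(W), (1,3)(W) are all W)
(2,2): L (options (1,2)(W), (0,2)(W), (2,1)(W), (2,0)(W) are all W)
(2,5): L (options (1,5)(W), (0,5)(W), (2,4)(W), (2,3)(W), (2,1)(W) are all W)
(3,0): L (options (2,0)(W), (1,0)(W) are all W)
(3,3): L (options (2,3)(W), (1,3)(W), (3,2)(W), (3,1)(W) are all W)
(3,6): L (options (2,6)(W), (1,6)(W), (3,5)(W), (3,4)(W), (3,2)(W) are all W)
(4,1): L (options (3,1)(W), (2,1)(W), (4,0)(W) are all W)
(4,4): L (options (3,4)(W), (2,4)(W), (4,3)(W), (4,2)(W), (4,0)(W) are all W)
(4,7): L (options (3,7)(W), (2,7)(W), (4,6)(W), (4,5)(W), (4,3)(W) are all W)
(5,2): L (options (4,2)(W), (3,2)(W), (0,2)(W), (5,1)(W), (5,0)(W) are all W)
(5,5): L (options (4,5)(W), (3,5)(W), (0,5)(W), (5,4)(W), (5,3)(W), (5,1)(W) are all W)
Every other cell has at least one move into one of the L cells above, so it is W.
L cells per row: a=0: 3, a=1: 3, a=2: 2, a=3: 3, a=4: 3, a=5: 2; total 16.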